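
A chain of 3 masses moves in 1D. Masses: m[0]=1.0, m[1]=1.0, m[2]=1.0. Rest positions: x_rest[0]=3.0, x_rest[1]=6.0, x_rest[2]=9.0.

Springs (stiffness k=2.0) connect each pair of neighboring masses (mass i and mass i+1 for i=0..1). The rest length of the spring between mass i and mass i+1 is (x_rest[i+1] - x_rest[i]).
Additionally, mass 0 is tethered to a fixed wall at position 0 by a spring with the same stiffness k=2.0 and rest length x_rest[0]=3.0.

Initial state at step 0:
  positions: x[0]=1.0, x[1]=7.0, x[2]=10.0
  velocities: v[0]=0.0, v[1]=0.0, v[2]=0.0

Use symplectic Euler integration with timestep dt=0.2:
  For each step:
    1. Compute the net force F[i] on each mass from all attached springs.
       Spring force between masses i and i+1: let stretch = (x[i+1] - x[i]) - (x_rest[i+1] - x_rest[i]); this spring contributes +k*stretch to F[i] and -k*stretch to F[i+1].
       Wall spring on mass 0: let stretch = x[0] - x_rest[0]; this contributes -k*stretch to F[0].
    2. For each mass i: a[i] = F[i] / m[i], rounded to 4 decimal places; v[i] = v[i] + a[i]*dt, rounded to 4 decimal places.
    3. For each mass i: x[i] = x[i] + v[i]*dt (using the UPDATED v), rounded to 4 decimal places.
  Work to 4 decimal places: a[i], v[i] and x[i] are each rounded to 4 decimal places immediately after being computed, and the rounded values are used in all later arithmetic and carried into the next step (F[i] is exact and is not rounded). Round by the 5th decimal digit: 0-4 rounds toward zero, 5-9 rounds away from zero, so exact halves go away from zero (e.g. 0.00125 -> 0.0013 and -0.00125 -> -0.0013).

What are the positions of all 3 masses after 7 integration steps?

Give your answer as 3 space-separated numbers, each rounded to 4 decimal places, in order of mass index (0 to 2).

Answer: 5.0103 5.8371 8.7714

Derivation:
Step 0: x=[1.0000 7.0000 10.0000] v=[0.0000 0.0000 0.0000]
Step 1: x=[1.4000 6.7600 10.0000] v=[2.0000 -1.2000 0.0000]
Step 2: x=[2.1168 6.3504 9.9808] v=[3.5840 -2.0480 -0.0960]
Step 3: x=[3.0029 5.8925 9.9112] v=[4.4307 -2.2893 -0.3482]
Step 4: x=[3.8800 5.5250 9.7601] v=[4.3854 -1.8377 -0.7557]
Step 5: x=[4.5783 5.3647 9.5102] v=[3.4914 -0.8017 -1.2497]
Step 6: x=[4.9732 5.4731 9.1686] v=[1.9746 0.5419 -1.7079]
Step 7: x=[5.0103 5.8371 8.7714] v=[0.1853 1.8201 -1.9861]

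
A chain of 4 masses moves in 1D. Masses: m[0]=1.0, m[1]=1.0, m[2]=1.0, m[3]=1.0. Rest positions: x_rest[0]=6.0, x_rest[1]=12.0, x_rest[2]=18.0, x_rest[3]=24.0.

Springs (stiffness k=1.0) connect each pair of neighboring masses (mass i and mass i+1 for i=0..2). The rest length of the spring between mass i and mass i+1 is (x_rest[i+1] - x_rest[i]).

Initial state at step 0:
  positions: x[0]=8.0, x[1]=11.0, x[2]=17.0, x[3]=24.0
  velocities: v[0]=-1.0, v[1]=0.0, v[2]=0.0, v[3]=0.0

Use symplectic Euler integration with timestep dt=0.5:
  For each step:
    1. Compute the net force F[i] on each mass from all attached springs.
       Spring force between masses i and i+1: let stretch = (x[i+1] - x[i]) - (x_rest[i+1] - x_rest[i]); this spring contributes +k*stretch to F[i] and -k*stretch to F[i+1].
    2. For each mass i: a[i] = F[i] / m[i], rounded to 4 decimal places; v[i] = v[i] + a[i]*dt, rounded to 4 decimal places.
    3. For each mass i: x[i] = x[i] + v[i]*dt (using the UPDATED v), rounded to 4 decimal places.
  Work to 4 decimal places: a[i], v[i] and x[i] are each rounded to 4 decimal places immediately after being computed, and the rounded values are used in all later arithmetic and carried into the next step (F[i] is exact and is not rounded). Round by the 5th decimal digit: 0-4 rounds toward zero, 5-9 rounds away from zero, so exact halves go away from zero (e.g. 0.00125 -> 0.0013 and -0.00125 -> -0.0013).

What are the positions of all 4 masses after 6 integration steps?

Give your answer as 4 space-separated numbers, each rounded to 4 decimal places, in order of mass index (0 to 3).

Answer: 4.4796 10.1749 18.0050 24.3410

Derivation:
Step 0: x=[8.0000 11.0000 17.0000 24.0000] v=[-1.0000 0.0000 0.0000 0.0000]
Step 1: x=[6.7500 11.7500 17.2500 23.7500] v=[-2.5000 1.5000 0.5000 -0.5000]
Step 2: x=[5.2500 12.6250 17.7500 23.3750] v=[-3.0000 1.7500 1.0000 -0.7500]
Step 3: x=[4.0938 12.9375 18.3750 23.0938] v=[-2.3125 0.6250 1.2500 -0.5625]
Step 4: x=[3.6485 12.3985 18.8204 23.1329] v=[-0.8907 -1.0781 0.8907 0.0781]
Step 5: x=[3.8907 11.2774 18.7384 23.5939] v=[0.4843 -2.2422 -0.1640 0.9219]
Step 6: x=[4.4796 10.1749 18.0050 24.3410] v=[1.1777 -2.2051 -1.4668 1.4942]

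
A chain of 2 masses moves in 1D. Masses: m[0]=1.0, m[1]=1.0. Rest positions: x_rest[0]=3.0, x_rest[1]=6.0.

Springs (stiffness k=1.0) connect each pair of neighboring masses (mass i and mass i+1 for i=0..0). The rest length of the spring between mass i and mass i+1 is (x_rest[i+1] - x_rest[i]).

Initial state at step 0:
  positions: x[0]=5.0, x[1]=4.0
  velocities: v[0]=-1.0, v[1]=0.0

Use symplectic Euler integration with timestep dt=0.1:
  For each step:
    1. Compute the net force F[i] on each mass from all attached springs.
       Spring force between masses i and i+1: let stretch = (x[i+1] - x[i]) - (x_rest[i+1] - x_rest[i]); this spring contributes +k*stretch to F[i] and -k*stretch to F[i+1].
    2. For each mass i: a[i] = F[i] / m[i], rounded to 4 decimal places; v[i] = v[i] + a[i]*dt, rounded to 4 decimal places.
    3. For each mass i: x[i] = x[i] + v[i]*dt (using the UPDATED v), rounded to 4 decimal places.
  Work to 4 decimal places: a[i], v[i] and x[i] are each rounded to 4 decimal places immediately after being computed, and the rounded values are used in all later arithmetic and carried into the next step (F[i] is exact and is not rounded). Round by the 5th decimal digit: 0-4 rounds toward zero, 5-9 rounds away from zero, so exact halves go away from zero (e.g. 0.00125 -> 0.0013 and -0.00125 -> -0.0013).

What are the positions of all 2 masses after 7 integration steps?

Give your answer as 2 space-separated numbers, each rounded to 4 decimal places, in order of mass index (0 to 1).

Answer: 3.3311 4.9690

Derivation:
Step 0: x=[5.0000 4.0000] v=[-1.0000 0.0000]
Step 1: x=[4.8600 4.0400] v=[-1.4000 0.4000]
Step 2: x=[4.6818 4.1182] v=[-1.7820 0.7820]
Step 3: x=[4.4680 4.2320] v=[-2.1384 1.1384]
Step 4: x=[4.2218 4.3782] v=[-2.4620 1.4620]
Step 5: x=[3.9472 4.5528] v=[-2.7464 1.7464]
Step 6: x=[3.6486 4.7514] v=[-2.9858 1.9858]
Step 7: x=[3.3311 4.9690] v=[-3.1755 2.1755]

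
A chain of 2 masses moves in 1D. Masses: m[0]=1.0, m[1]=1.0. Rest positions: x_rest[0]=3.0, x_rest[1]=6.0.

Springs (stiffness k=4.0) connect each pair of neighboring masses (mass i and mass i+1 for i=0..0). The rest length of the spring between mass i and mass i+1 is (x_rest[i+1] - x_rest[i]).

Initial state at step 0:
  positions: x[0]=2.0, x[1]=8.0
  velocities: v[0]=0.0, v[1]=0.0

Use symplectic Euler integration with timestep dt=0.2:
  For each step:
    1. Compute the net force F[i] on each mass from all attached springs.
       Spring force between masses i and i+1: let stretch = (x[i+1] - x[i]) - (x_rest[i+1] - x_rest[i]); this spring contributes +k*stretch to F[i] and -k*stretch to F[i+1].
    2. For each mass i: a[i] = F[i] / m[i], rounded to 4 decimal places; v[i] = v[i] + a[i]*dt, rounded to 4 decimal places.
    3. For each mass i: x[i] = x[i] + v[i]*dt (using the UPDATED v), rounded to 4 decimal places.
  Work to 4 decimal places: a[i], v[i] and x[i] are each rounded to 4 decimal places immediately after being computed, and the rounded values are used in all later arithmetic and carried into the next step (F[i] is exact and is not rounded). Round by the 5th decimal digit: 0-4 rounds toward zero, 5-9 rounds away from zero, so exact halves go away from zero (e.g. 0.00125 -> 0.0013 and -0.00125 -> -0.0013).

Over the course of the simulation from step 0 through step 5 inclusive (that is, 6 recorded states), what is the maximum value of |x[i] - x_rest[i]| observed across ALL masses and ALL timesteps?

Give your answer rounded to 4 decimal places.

Step 0: x=[2.0000 8.0000] v=[0.0000 0.0000]
Step 1: x=[2.4800 7.5200] v=[2.4000 -2.4000]
Step 2: x=[3.2864 6.7136] v=[4.0320 -4.0320]
Step 3: x=[4.1612 5.8388] v=[4.3738 -4.3738]
Step 4: x=[4.8244 5.1756] v=[3.3159 -3.3159]
Step 5: x=[5.0638 4.9362] v=[1.1969 -1.1969]
Max displacement = 2.0638

Answer: 2.0638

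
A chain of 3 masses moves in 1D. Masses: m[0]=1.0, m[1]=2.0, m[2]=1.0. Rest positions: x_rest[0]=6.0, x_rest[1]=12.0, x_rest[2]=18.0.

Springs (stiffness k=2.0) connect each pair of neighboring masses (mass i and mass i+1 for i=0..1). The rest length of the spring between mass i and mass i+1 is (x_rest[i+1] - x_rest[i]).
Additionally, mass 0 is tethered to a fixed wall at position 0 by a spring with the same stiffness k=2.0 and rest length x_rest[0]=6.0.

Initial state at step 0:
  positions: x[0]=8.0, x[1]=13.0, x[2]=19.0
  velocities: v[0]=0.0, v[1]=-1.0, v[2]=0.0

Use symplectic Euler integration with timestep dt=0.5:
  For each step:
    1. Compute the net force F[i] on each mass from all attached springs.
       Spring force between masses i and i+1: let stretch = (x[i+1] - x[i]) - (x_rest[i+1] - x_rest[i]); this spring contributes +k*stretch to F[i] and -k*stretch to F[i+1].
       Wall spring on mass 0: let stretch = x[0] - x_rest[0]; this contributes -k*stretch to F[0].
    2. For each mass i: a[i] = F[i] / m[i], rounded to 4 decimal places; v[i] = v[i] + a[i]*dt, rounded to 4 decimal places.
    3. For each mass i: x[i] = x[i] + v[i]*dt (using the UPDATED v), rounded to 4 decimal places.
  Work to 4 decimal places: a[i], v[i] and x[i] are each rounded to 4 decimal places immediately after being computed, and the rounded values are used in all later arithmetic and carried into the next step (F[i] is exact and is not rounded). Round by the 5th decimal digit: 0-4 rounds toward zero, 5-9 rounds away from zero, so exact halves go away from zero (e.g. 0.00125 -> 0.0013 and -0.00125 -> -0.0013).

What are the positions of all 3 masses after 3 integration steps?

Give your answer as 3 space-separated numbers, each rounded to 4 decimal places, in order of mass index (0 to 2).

Answer: 4.6250 11.9375 18.5625

Derivation:
Step 0: x=[8.0000 13.0000 19.0000] v=[0.0000 -1.0000 0.0000]
Step 1: x=[6.5000 12.7500 19.0000] v=[-3.0000 -0.5000 0.0000]
Step 2: x=[4.8750 12.5000 18.8750] v=[-3.2500 -0.5000 -0.2500]
Step 3: x=[4.6250 11.9375 18.5625] v=[-0.5000 -1.1250 -0.6250]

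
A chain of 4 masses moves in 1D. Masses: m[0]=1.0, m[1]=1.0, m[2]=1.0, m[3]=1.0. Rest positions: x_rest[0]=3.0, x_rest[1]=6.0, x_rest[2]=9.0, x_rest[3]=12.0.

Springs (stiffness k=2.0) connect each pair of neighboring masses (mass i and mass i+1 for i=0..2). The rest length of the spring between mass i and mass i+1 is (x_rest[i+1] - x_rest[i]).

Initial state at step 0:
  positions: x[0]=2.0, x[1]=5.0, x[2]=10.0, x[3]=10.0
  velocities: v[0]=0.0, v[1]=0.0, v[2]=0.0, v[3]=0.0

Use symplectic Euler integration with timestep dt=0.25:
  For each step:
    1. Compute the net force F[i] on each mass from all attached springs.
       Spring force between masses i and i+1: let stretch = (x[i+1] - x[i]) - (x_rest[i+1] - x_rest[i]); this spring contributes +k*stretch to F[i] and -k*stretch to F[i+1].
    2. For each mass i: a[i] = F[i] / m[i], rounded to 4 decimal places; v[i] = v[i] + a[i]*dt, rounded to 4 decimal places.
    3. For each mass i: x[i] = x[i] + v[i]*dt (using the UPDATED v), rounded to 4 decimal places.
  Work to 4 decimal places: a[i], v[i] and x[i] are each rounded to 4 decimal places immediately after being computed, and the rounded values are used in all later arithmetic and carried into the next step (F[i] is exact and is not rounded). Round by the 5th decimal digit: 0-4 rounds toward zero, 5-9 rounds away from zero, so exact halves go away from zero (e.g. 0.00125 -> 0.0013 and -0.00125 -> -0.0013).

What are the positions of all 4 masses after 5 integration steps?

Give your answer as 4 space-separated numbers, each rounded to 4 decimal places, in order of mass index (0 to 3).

Step 0: x=[2.0000 5.0000 10.0000 10.0000] v=[0.0000 0.0000 0.0000 0.0000]
Step 1: x=[2.0000 5.2500 9.3750 10.3750] v=[0.0000 1.0000 -2.5000 1.5000]
Step 2: x=[2.0313 5.6094 8.3594 11.0000] v=[0.1250 1.4375 -4.0625 2.5000]
Step 3: x=[2.1348 5.8653 7.3301 11.6699] v=[0.4141 1.0235 -4.1172 2.6797]
Step 4: x=[2.3297 5.8380 6.6602 12.1724] v=[0.7794 -0.1094 -2.6797 2.0098]
Step 5: x=[2.5881 5.4749 6.5765 12.3608] v=[1.0336 -1.4525 -0.3347 0.7537]

Answer: 2.5881 5.4749 6.5765 12.3608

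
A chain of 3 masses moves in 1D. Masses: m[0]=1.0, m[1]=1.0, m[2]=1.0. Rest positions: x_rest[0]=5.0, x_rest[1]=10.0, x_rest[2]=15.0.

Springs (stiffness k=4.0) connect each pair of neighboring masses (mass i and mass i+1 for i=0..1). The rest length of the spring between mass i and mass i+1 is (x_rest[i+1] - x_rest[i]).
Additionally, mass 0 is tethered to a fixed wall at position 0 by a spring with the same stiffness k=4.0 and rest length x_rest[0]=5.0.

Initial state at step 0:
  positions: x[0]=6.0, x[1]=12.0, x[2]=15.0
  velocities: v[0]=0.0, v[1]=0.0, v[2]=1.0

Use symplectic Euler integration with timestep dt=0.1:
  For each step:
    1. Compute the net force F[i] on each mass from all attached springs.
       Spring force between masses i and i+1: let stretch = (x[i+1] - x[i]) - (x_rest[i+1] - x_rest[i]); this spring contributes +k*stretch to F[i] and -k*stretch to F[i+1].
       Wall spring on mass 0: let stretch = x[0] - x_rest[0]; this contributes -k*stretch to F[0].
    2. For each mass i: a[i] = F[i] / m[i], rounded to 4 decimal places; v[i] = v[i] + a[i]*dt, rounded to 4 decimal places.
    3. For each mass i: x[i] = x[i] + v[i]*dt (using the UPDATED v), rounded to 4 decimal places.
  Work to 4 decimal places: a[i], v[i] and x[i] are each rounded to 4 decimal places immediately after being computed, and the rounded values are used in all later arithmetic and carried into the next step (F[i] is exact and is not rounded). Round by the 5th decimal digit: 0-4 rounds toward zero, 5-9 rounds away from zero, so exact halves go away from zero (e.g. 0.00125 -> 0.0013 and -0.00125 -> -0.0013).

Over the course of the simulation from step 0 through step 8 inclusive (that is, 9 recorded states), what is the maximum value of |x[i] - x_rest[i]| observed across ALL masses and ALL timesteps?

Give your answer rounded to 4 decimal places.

Answer: 2.0755

Derivation:
Step 0: x=[6.0000 12.0000 15.0000] v=[0.0000 0.0000 1.0000]
Step 1: x=[6.0000 11.8800 15.1800] v=[0.0000 -1.2000 1.8000]
Step 2: x=[5.9952 11.6568 15.4280] v=[-0.0480 -2.2320 2.4800]
Step 3: x=[5.9771 11.3580 15.7252] v=[-0.1814 -2.9882 2.9715]
Step 4: x=[5.9351 11.0186 16.0477] v=[-0.4199 -3.3937 3.2246]
Step 5: x=[5.8591 10.6771 16.3690] v=[-0.7605 -3.4155 3.2130]
Step 6: x=[5.7414 10.3705 16.6626] v=[-1.1769 -3.0659 2.9362]
Step 7: x=[5.5792 10.1304 16.9045] v=[-1.6218 -2.4007 2.4194]
Step 8: x=[5.3759 9.9793 17.0755] v=[-2.0330 -1.5115 1.7098]
Max displacement = 2.0755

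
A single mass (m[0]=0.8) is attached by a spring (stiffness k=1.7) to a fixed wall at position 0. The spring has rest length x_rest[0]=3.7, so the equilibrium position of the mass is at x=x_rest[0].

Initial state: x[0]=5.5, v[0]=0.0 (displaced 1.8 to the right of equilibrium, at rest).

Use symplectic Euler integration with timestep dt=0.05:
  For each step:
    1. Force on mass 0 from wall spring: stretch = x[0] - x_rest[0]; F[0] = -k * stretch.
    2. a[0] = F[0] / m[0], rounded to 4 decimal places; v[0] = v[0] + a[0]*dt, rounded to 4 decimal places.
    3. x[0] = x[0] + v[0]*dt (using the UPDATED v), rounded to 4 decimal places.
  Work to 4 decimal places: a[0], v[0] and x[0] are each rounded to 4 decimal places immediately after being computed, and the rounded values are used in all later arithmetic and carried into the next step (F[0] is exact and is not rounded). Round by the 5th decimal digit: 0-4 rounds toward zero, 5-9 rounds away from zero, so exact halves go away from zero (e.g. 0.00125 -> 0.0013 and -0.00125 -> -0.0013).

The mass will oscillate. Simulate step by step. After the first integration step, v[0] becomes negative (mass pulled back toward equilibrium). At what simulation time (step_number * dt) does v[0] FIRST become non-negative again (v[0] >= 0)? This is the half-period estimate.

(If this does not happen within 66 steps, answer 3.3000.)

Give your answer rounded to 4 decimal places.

Answer: 2.2000

Derivation:
Step 0: x=[5.5000] v=[0.0000]
Step 1: x=[5.4904] v=[-0.1913]
Step 2: x=[5.4713] v=[-0.3815]
Step 3: x=[5.4428] v=[-0.5697]
Step 4: x=[5.4051] v=[-0.7549]
Step 5: x=[5.3583] v=[-0.9361]
Step 6: x=[5.3027] v=[-1.1123]
Step 7: x=[5.2386] v=[-1.2826]
Step 8: x=[5.1663] v=[-1.4461]
Step 9: x=[5.0862] v=[-1.6019]
Step 10: x=[4.9987] v=[-1.7492]
Step 11: x=[4.9043] v=[-1.8872]
Step 12: x=[4.8035] v=[-2.0152]
Step 13: x=[4.6969] v=[-2.1324]
Step 14: x=[4.5850] v=[-2.2383]
Step 15: x=[4.4684] v=[-2.3323]
Step 16: x=[4.3477] v=[-2.4139]
Step 17: x=[4.2236] v=[-2.4827]
Step 18: x=[4.0967] v=[-2.5383]
Step 19: x=[3.9677] v=[-2.5805]
Step 20: x=[3.8373] v=[-2.6089]
Step 21: x=[3.7061] v=[-2.6235]
Step 22: x=[3.5749] v=[-2.6242]
Step 23: x=[3.4444] v=[-2.6109]
Step 24: x=[3.3152] v=[-2.5837]
Step 25: x=[3.1881] v=[-2.5428]
Step 26: x=[3.0637] v=[-2.4884]
Step 27: x=[2.9427] v=[-2.4208]
Step 28: x=[2.8257] v=[-2.3403]
Step 29: x=[2.7133] v=[-2.2474]
Step 30: x=[2.6062] v=[-2.1426]
Step 31: x=[2.5049] v=[-2.0264]
Step 32: x=[2.4099] v=[-1.8994]
Step 33: x=[2.3218] v=[-1.7623]
Step 34: x=[2.2410] v=[-1.6159]
Step 35: x=[2.1680] v=[-1.4609]
Step 36: x=[2.1031] v=[-1.2981]
Step 37: x=[2.0467] v=[-1.1284]
Step 38: x=[1.9991] v=[-0.9527]
Step 39: x=[1.9605] v=[-0.7720]
Step 40: x=[1.9311] v=[-0.5872]
Step 41: x=[1.9111] v=[-0.3993]
Step 42: x=[1.9006] v=[-0.2092]
Step 43: x=[1.8997] v=[-0.0180]
Step 44: x=[1.9084] v=[0.1733]
First v>=0 after going negative at step 44, time=2.2000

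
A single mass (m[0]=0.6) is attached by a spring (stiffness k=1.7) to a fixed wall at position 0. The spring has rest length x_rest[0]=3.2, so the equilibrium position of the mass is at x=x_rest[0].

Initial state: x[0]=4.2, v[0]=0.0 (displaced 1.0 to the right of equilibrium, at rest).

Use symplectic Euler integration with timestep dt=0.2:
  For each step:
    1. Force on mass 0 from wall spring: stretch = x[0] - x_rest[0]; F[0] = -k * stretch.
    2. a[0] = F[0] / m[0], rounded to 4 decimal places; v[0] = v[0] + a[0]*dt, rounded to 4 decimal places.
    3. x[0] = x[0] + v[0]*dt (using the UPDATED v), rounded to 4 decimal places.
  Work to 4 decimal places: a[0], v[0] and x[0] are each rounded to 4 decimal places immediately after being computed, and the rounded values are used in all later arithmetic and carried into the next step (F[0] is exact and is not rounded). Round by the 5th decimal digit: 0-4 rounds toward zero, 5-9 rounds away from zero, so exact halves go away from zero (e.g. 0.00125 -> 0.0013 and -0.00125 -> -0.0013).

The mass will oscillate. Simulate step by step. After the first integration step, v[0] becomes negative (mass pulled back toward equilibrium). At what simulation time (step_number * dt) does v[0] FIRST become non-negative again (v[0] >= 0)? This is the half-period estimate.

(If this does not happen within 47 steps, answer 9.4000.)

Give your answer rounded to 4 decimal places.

Step 0: x=[4.2000] v=[0.0000]
Step 1: x=[4.0867] v=[-0.5667]
Step 2: x=[3.8729] v=[-1.0692]
Step 3: x=[3.5828] v=[-1.4505]
Step 4: x=[3.2493] v=[-1.6674]
Step 5: x=[2.9102] v=[-1.6953]
Step 6: x=[2.6040] v=[-1.5311]
Step 7: x=[2.3653] v=[-1.1934]
Step 8: x=[2.2212] v=[-0.7204]
Step 9: x=[2.1881] v=[-0.1657]
Step 10: x=[2.2696] v=[0.4077]
First v>=0 after going negative at step 10, time=2.0000

Answer: 2.0000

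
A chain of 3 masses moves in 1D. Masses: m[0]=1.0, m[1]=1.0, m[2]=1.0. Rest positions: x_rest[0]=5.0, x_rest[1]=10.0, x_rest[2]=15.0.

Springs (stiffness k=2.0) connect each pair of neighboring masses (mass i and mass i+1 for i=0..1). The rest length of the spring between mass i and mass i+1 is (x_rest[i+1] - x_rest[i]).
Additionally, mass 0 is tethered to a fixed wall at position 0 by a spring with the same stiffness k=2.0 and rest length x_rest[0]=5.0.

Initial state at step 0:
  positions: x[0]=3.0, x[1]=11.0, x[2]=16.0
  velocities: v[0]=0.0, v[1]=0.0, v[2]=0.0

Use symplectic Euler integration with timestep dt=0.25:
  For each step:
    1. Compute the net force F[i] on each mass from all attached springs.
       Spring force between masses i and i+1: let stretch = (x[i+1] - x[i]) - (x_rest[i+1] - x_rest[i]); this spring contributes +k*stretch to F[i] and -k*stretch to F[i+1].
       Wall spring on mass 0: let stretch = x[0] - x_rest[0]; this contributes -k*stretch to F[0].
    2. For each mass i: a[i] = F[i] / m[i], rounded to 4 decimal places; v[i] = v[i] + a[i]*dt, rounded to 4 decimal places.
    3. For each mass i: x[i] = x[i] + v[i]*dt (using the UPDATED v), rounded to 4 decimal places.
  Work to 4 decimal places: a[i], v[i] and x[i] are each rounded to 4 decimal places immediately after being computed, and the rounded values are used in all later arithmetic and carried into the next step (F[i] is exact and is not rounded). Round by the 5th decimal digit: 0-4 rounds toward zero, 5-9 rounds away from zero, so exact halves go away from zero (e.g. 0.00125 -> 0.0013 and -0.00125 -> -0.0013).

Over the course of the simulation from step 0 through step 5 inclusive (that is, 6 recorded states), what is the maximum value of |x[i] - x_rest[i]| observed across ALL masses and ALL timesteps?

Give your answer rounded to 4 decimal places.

Answer: 2.0537

Derivation:
Step 0: x=[3.0000 11.0000 16.0000] v=[0.0000 0.0000 0.0000]
Step 1: x=[3.6250 10.6250 16.0000] v=[2.5000 -1.5000 0.0000]
Step 2: x=[4.6719 10.0469 15.9531] v=[4.1875 -2.3125 -0.1875]
Step 3: x=[5.8067 9.5352 15.7930] v=[4.5391 -2.0469 -0.6406]
Step 4: x=[6.6817 9.3396 15.4756] v=[3.5000 -0.7823 -1.2695]
Step 5: x=[7.0537 9.5788 15.0162] v=[1.4881 0.9568 -1.8375]
Max displacement = 2.0537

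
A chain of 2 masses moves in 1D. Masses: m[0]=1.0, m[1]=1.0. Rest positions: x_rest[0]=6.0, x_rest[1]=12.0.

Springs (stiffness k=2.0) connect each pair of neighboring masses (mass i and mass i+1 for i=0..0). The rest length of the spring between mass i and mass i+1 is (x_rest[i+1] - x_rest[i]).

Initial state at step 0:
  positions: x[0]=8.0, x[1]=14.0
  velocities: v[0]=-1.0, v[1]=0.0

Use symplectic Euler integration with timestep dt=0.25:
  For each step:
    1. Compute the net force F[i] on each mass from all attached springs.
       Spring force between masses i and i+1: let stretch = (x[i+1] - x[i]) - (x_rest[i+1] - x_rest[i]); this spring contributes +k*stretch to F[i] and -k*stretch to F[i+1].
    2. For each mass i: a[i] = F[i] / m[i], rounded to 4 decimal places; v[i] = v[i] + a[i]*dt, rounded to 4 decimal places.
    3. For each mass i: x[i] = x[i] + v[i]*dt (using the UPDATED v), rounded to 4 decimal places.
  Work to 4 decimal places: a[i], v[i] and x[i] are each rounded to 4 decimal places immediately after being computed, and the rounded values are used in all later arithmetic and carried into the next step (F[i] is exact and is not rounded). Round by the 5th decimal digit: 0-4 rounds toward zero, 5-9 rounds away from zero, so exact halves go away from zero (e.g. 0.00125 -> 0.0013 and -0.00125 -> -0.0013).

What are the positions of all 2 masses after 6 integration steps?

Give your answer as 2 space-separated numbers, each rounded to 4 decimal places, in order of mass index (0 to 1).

Step 0: x=[8.0000 14.0000] v=[-1.0000 0.0000]
Step 1: x=[7.7500 14.0000] v=[-1.0000 0.0000]
Step 2: x=[7.5313 13.9688] v=[-0.8750 -0.1250]
Step 3: x=[7.3672 13.8829] v=[-0.6563 -0.3438]
Step 4: x=[7.2676 13.7325] v=[-0.3985 -0.6017]
Step 5: x=[7.2261 13.5240] v=[-0.1661 -0.8342]
Step 6: x=[7.2218 13.2782] v=[-0.0172 -0.9832]

Answer: 7.2218 13.2782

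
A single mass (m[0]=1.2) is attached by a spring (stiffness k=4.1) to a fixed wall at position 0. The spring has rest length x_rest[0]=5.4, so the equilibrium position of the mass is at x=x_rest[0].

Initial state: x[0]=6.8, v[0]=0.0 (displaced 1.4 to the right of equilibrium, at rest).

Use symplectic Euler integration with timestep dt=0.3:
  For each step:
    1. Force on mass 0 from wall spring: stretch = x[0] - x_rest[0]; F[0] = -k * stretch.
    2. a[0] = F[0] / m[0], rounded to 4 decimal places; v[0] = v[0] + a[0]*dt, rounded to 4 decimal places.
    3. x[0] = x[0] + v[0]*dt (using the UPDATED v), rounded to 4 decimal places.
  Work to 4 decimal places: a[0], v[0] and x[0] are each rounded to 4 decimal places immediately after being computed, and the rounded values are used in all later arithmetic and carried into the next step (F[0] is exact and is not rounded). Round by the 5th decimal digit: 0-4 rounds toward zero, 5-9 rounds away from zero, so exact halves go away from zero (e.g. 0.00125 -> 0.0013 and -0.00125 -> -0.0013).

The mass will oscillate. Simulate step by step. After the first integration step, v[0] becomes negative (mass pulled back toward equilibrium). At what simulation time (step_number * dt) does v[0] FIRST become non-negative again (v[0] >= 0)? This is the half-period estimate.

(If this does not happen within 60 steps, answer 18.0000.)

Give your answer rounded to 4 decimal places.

Step 0: x=[6.8000] v=[0.0000]
Step 1: x=[6.3695] v=[-1.4350]
Step 2: x=[5.6409] v=[-2.4288]
Step 3: x=[4.8382] v=[-2.6757]
Step 4: x=[4.2082] v=[-2.0999]
Step 5: x=[3.9447] v=[-0.8783]
Step 6: x=[4.1287] v=[0.6134]
First v>=0 after going negative at step 6, time=1.8000

Answer: 1.8000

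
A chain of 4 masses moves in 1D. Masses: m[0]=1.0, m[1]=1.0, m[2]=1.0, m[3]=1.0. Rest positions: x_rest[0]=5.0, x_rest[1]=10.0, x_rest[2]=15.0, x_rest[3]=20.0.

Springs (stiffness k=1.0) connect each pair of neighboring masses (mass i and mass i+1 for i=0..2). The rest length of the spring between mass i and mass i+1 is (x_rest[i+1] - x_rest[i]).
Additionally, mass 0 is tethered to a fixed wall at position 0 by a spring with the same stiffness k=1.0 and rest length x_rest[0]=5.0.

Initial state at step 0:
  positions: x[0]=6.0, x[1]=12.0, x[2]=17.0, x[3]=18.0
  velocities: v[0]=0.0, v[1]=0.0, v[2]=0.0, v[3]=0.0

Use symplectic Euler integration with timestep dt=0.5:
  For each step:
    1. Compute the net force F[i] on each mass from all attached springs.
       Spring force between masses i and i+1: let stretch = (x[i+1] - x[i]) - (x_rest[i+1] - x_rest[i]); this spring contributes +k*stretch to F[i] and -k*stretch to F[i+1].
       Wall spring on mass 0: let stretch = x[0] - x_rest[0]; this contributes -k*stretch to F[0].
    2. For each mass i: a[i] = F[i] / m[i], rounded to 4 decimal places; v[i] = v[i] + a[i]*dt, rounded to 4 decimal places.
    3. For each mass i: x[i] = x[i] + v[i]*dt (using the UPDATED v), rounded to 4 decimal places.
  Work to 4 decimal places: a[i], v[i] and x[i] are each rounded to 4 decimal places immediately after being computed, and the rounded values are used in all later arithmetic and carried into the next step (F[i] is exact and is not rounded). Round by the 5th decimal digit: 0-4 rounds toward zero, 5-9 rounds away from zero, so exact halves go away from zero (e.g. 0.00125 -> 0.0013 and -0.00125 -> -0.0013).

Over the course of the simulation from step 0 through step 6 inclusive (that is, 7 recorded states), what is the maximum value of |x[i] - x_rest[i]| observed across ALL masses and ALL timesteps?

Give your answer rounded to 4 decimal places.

Step 0: x=[6.0000 12.0000 17.0000 18.0000] v=[0.0000 0.0000 0.0000 0.0000]
Step 1: x=[6.0000 11.7500 16.0000 19.0000] v=[0.0000 -0.5000 -2.0000 2.0000]
Step 2: x=[5.9375 11.1250 14.6875 20.5000] v=[-0.1250 -1.2500 -2.6250 3.0000]
Step 3: x=[5.6875 10.0938 13.9375 21.7969] v=[-0.5000 -2.0625 -1.5000 2.5938]
Step 4: x=[5.1172 8.9219 14.1915 22.3790] v=[-1.1406 -2.3438 0.5079 1.1641]
Step 5: x=[4.2188 8.1162 15.1750 22.1642] v=[-1.7969 -1.6114 1.9669 -0.4297]
Step 6: x=[3.2400 8.1009 16.1411 21.4521] v=[-1.9576 -0.0307 1.9321 -1.4243]
Max displacement = 2.3790

Answer: 2.3790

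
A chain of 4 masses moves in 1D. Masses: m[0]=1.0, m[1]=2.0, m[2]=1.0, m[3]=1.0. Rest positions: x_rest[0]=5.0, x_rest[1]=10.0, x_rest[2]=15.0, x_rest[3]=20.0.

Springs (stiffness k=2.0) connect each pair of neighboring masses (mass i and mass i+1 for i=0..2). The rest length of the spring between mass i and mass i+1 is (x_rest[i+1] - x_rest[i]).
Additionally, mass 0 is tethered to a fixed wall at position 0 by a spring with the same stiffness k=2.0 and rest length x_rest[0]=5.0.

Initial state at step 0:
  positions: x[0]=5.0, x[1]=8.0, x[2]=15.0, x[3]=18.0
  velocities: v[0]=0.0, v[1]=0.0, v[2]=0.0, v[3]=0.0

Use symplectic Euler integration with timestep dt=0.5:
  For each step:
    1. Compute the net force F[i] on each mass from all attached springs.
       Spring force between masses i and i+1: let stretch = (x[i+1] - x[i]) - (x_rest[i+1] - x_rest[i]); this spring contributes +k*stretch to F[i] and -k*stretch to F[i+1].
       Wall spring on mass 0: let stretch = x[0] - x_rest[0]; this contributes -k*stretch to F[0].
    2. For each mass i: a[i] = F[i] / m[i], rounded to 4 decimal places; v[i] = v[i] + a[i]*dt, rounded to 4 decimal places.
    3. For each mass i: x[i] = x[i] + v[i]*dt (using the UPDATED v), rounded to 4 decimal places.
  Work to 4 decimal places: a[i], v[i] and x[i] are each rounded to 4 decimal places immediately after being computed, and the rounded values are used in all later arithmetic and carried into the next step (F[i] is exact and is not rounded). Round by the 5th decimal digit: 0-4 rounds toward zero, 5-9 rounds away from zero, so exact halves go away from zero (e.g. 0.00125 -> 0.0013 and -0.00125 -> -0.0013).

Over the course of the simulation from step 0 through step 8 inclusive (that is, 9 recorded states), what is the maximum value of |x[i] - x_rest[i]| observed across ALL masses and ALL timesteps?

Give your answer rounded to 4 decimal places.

Answer: 3.0000

Derivation:
Step 0: x=[5.0000 8.0000 15.0000 18.0000] v=[0.0000 0.0000 0.0000 0.0000]
Step 1: x=[4.0000 9.0000 13.0000 19.0000] v=[-2.0000 2.0000 -4.0000 2.0000]
Step 2: x=[3.5000 9.7500 12.0000 19.5000] v=[-1.0000 1.5000 -2.0000 1.0000]
Step 3: x=[4.3750 9.5000 13.6250 18.7500] v=[1.7500 -0.5000 3.2500 -1.5000]
Step 4: x=[5.6250 9.0000 15.7500 17.9375] v=[2.5000 -1.0000 4.2500 -1.6250]
Step 5: x=[5.7500 9.3438 15.5938 18.5313] v=[0.2500 0.6875 -0.3125 1.1875]
Step 6: x=[4.7969 10.3516 13.7813 20.1563] v=[-1.9062 2.0156 -3.6250 3.2500]
Step 7: x=[4.2227 10.8282 13.4415 21.0938] v=[-1.1484 0.9531 -0.6797 1.8750]
Step 8: x=[4.8399 10.3067 15.6212 20.7052] v=[1.2344 -1.0430 4.3593 -0.7773]
Max displacement = 3.0000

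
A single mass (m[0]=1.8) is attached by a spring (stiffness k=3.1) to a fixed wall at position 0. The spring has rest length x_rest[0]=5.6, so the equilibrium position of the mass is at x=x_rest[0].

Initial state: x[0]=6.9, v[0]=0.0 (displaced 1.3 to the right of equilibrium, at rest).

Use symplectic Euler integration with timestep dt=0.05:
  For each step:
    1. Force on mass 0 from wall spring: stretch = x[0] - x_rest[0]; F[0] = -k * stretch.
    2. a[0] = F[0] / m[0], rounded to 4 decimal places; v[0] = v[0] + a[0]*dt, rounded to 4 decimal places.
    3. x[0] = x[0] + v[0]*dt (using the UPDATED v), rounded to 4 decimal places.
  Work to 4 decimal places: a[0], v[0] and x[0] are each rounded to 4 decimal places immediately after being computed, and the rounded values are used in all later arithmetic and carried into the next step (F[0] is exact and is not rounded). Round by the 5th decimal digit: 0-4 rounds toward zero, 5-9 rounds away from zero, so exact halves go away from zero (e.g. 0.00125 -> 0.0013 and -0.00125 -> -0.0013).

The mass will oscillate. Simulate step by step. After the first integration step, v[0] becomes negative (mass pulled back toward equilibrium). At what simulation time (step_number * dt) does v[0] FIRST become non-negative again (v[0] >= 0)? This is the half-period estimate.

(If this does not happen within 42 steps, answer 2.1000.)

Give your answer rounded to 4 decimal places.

Answer: 2.1000

Derivation:
Step 0: x=[6.9000] v=[0.0000]
Step 1: x=[6.8944] v=[-0.1119]
Step 2: x=[6.8832] v=[-0.2234]
Step 3: x=[6.8665] v=[-0.3339]
Step 4: x=[6.8444] v=[-0.4430]
Step 5: x=[6.8169] v=[-0.5502]
Step 6: x=[6.7842] v=[-0.6550]
Step 7: x=[6.7464] v=[-0.7570]
Step 8: x=[6.7036] v=[-0.8557]
Step 9: x=[6.6561] v=[-0.9507]
Step 10: x=[6.6040] v=[-1.0416]
Step 11: x=[6.5476] v=[-1.1281]
Step 12: x=[6.4871] v=[-1.2097]
Step 13: x=[6.4228] v=[-1.2861]
Step 14: x=[6.3550] v=[-1.3570]
Step 15: x=[6.2839] v=[-1.4220]
Step 16: x=[6.2099] v=[-1.4809]
Step 17: x=[6.1332] v=[-1.5334]
Step 18: x=[6.0542] v=[-1.5793]
Step 19: x=[5.9733] v=[-1.6184]
Step 20: x=[5.8908] v=[-1.6505]
Step 21: x=[5.8070] v=[-1.6755]
Step 22: x=[5.7223] v=[-1.6933]
Step 23: x=[5.6371] v=[-1.7038]
Step 24: x=[5.5518] v=[-1.7070]
Step 25: x=[5.4667] v=[-1.7029]
Step 26: x=[5.3821] v=[-1.6914]
Step 27: x=[5.2985] v=[-1.6726]
Step 28: x=[5.2162] v=[-1.6466]
Step 29: x=[5.1355] v=[-1.6136]
Step 30: x=[5.0568] v=[-1.5736]
Step 31: x=[4.9805] v=[-1.5268]
Step 32: x=[4.9068] v=[-1.4735]
Step 33: x=[4.8361] v=[-1.4138]
Step 34: x=[4.7687] v=[-1.3480]
Step 35: x=[4.7049] v=[-1.2764]
Step 36: x=[4.6449] v=[-1.1993]
Step 37: x=[4.5890] v=[-1.1171]
Step 38: x=[4.5375] v=[-1.0300]
Step 39: x=[4.4906] v=[-0.9385]
Step 40: x=[4.4485] v=[-0.8430]
Step 41: x=[4.4113] v=[-0.7438]
Step 42: x=[4.3792] v=[-0.6414]
v[0] did not become non-negative within 42 steps; using fallback time=2.1000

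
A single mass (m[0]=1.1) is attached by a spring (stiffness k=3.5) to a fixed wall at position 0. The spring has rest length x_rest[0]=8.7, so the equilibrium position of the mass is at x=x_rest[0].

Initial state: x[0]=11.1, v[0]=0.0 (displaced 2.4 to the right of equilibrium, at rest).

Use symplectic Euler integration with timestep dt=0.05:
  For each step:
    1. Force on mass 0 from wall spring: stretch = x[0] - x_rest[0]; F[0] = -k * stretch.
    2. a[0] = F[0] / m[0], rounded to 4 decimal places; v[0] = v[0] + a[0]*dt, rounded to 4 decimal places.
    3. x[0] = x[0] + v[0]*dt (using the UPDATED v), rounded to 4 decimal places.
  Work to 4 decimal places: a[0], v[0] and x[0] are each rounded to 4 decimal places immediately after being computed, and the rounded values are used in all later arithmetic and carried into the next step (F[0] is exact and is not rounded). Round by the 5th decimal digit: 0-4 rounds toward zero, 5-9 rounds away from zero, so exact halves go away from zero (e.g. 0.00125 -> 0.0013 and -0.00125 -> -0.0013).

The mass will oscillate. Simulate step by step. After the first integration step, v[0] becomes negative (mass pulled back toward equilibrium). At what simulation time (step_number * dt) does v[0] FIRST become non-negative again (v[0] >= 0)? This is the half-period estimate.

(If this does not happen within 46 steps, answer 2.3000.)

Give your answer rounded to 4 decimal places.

Step 0: x=[11.1000] v=[0.0000]
Step 1: x=[11.0809] v=[-0.3818]
Step 2: x=[11.0429] v=[-0.7606]
Step 3: x=[10.9862] v=[-1.1333]
Step 4: x=[10.9114] v=[-1.4970]
Step 5: x=[10.8190] v=[-1.8488]
Step 6: x=[10.7097] v=[-2.1859]
Step 7: x=[10.5844] v=[-2.5056]
Step 8: x=[10.4441] v=[-2.8054]
Step 9: x=[10.2900] v=[-3.0829]
Step 10: x=[10.1232] v=[-3.3359]
Step 11: x=[9.9451] v=[-3.5623]
Step 12: x=[9.7571] v=[-3.7604]
Step 13: x=[9.5607] v=[-3.9286]
Step 14: x=[9.3574] v=[-4.0655]
Step 15: x=[9.1489] v=[-4.1701]
Step 16: x=[8.9368] v=[-4.2415]
Step 17: x=[8.7228] v=[-4.2792]
Step 18: x=[8.5087] v=[-4.2828]
Step 19: x=[8.2961] v=[-4.2524]
Step 20: x=[8.0867] v=[-4.1881]
Step 21: x=[7.8822] v=[-4.0905]
Step 22: x=[7.6842] v=[-3.9604]
Step 23: x=[7.4943] v=[-3.7988]
Step 24: x=[7.3140] v=[-3.6070]
Step 25: x=[7.1447] v=[-3.3865]
Step 26: x=[6.9877] v=[-3.1391]
Step 27: x=[6.8444] v=[-2.8667]
Step 28: x=[6.7158] v=[-2.5715]
Step 29: x=[6.6030] v=[-2.2558]
Step 30: x=[6.5069] v=[-1.9222]
Step 31: x=[6.4282] v=[-1.5733]
Step 32: x=[6.3676] v=[-1.2119]
Step 33: x=[6.3256] v=[-0.8408]
Step 34: x=[6.3024] v=[-0.4631]
Step 35: x=[6.2983] v=[-0.0817]
Step 36: x=[6.3133] v=[0.3004]
First v>=0 after going negative at step 36, time=1.8000

Answer: 1.8000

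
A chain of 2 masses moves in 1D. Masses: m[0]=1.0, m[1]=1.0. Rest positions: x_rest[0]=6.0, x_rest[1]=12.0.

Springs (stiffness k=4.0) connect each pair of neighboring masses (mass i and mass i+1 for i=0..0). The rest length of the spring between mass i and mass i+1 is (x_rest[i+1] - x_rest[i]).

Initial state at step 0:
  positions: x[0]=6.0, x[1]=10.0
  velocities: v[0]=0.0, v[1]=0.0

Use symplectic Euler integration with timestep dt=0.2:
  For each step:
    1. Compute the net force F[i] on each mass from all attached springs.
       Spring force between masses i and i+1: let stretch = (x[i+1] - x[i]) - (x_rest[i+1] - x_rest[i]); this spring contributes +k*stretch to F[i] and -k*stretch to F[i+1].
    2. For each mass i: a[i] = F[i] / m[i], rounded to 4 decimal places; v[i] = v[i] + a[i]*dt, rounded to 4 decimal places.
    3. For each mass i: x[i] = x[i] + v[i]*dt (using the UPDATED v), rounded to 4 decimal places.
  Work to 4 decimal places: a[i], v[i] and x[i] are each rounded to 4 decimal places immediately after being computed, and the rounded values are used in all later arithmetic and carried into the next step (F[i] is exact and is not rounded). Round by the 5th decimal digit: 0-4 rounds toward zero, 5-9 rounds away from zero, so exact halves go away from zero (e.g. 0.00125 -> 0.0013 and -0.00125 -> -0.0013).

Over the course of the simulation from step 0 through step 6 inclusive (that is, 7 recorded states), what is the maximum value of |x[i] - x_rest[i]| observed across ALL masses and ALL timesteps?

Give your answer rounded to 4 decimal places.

Answer: 2.0425

Derivation:
Step 0: x=[6.0000 10.0000] v=[0.0000 0.0000]
Step 1: x=[5.6800 10.3200] v=[-1.6000 1.6000]
Step 2: x=[5.1424 10.8576] v=[-2.6880 2.6880]
Step 3: x=[4.5592 11.4408] v=[-2.9158 2.9158]
Step 4: x=[4.1171 11.8829] v=[-2.2105 2.2105]
Step 5: x=[3.9575 12.0425] v=[-0.7979 0.7979]
Step 6: x=[4.1315 11.8685] v=[0.8701 -0.8701]
Max displacement = 2.0425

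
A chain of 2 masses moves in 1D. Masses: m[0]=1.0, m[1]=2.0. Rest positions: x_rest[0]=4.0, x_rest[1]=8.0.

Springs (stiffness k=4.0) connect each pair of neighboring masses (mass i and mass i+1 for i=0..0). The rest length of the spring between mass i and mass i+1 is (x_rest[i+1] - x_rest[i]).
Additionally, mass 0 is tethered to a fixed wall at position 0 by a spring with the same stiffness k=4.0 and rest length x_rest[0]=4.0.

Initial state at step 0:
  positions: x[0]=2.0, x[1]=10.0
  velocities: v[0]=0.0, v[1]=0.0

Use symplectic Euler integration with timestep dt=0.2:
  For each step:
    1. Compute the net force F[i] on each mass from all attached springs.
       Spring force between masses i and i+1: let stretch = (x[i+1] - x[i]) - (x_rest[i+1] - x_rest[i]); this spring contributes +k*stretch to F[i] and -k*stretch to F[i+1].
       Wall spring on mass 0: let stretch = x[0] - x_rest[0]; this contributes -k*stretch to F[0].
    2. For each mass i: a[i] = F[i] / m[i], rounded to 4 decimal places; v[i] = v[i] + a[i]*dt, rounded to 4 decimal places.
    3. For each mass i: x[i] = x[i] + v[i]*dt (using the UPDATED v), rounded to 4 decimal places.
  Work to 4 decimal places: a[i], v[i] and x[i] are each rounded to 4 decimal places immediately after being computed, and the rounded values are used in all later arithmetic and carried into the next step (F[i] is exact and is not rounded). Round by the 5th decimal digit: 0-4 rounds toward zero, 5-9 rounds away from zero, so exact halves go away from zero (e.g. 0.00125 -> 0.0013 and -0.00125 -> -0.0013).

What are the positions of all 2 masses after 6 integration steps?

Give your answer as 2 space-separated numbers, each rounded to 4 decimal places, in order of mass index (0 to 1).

Step 0: x=[2.0000 10.0000] v=[0.0000 0.0000]
Step 1: x=[2.9600 9.6800] v=[4.8000 -1.6000]
Step 2: x=[4.5216 9.1424] v=[7.8080 -2.6880]
Step 3: x=[6.0991 8.5551] v=[7.8874 -2.9363]
Step 4: x=[7.0937 8.0914] v=[4.9729 -2.3187]
Step 5: x=[7.1129 7.8678] v=[0.0961 -1.1178]
Step 6: x=[6.1148 7.9038] v=[-4.9903 0.1802]

Answer: 6.1148 7.9038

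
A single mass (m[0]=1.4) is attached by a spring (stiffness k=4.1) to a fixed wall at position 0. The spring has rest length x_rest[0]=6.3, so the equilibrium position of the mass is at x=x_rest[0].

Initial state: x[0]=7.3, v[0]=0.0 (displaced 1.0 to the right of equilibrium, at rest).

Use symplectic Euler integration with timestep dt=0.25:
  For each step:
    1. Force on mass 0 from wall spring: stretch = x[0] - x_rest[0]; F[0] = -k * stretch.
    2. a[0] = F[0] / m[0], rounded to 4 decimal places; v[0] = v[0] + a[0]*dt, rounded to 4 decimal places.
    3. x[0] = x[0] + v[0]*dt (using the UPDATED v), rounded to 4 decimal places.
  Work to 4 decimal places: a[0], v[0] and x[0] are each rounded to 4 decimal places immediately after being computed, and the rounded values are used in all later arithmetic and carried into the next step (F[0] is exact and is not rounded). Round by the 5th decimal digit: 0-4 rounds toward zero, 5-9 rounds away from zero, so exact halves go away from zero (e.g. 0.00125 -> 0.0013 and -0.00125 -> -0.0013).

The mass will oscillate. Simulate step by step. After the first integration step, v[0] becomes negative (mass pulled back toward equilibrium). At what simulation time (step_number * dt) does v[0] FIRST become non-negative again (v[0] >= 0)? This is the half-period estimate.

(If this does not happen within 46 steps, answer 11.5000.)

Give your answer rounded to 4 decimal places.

Step 0: x=[7.3000] v=[0.0000]
Step 1: x=[7.1170] v=[-0.7322]
Step 2: x=[6.7844] v=[-1.3304]
Step 3: x=[6.3631] v=[-1.6851]
Step 4: x=[5.9303] v=[-1.7313]
Step 5: x=[5.5652] v=[-1.4606]
Step 6: x=[5.3346] v=[-0.9226]
Step 7: x=[5.2807] v=[-0.2158]
Step 8: x=[5.4133] v=[0.5305]
First v>=0 after going negative at step 8, time=2.0000

Answer: 2.0000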